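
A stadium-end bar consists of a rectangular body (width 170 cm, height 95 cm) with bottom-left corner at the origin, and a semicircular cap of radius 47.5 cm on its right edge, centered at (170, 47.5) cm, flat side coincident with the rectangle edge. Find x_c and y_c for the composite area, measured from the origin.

x_c = 103.92 cm, y_c = 47.50 cm

rectangular body: A = 170 × 95 = 16150.00, centroid at (85.00, 47.50).
semicircular end: A = ½π·47.5² = 3544.11, centroid at (190.16, 47.50).
ΣA = 19694.11 cm²
ΣAx_c = (16150.00)(85.00) + (3544.11)(190.16) = 2046696.48 cm³
ΣAy_c = (16150.00)(47.50) + (3544.11)(47.50) = 935470.19 cm³
x_c = 2046696.48 / 19694.11 = 103.92 cm
y_c = 935470.19 / 19694.11 = 47.50 cm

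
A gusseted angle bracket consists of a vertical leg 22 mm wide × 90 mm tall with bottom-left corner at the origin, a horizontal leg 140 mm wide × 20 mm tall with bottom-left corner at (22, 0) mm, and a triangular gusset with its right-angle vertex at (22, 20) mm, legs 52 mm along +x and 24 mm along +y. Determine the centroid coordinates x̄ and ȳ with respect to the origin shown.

x̄ = 56.24 mm, ȳ = 24.90 mm

vertical leg: A = 22 × 90 = 1980.00, centroid at (11.00, 45.00).
horizontal leg: A = 140 × 20 = 2800.00, centroid at (92.00, 10.00).
gusset: A = ½·52·24 = 624.00, centroid at (39.33, 28.00).
ΣA = 5404.00 mm²
ΣAx̄ = (1980.00)(11.00) + (2800.00)(92.00) + (624.00)(39.33) = 303924.00 mm³
ΣAȳ = (1980.00)(45.00) + (2800.00)(10.00) + (624.00)(28.00) = 134572.00 mm³
x̄ = 303924.00 / 5404.00 = 56.24 mm
ȳ = 134572.00 / 5404.00 = 24.90 mm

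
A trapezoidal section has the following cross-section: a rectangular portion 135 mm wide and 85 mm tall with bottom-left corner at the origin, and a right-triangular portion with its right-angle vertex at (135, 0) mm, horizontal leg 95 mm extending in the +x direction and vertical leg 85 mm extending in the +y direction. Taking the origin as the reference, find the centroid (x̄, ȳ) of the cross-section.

x̄ = 93.31 mm, ȳ = 38.81 mm

rectangular portion: A = 135 × 85 = 11475.00, centroid at (67.50, 42.50).
triangular portion: A = ½·95·85 = 4037.50, centroid at (166.67, 28.33).
ΣA = 15512.50 mm², ΣAx̄ = 1447479.17 mm³, ΣAȳ = 602083.33 mm³.
x̄ = 1447479.17/15512.50 = 93.31 mm; ȳ = 602083.33/15512.50 = 38.81 mm.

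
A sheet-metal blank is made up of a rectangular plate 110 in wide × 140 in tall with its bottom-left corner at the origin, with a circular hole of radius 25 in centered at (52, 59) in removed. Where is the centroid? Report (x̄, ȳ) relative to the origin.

x̄ = 55.44 in, ȳ = 71.61 in

Part | A | x̄ᵢ | ȳᵢ | A·x̄ᵢ | A·ȳᵢ
plate | 15400.00 | 55.00 | 70.00 | 847000.00 | 1078000.00
hole | -1963.50 | 52.00 | 59.00 | -102101.76 | -115846.23
Σ | 13436.50 |  |  | 744898.24 | 962153.77
x̄ = 744898.24 / 13436.50 = 55.44 in
ȳ = 962153.77 / 13436.50 = 71.61 in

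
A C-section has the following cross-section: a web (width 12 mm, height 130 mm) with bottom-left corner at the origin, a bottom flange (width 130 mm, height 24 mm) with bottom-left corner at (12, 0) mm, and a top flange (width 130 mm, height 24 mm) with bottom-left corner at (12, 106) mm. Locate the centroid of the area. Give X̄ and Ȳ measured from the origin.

X̄ = 62.80 mm, Ȳ = 65.00 mm

Part | A | x̄ᵢ | ȳᵢ | A·x̄ᵢ | A·ȳᵢ
web | 1560.00 | 6.00 | 65.00 | 9360.00 | 101400.00
bottom flange | 3120.00 | 77.00 | 12.00 | 240240.00 | 37440.00
top flange | 3120.00 | 77.00 | 118.00 | 240240.00 | 368160.00
Σ | 7800.00 |  |  | 489840.00 | 507000.00
X̄ = 489840.00 / 7800.00 = 62.80 mm
Ȳ = 507000.00 / 7800.00 = 65.00 mm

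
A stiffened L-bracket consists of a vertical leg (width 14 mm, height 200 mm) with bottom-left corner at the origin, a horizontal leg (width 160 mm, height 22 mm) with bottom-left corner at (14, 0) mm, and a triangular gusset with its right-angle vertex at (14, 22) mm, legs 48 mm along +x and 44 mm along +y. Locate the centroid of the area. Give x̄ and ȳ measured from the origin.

x̄ = 51.81 mm, ȳ = 48.46 mm

vertical leg: A = 14 × 200 = 2800.00, centroid at (7.00, 100.00).
horizontal leg: A = 160 × 22 = 3520.00, centroid at (94.00, 11.00).
gusset: A = ½·48·44 = 1056.00, centroid at (30.00, 36.67).
ΣA = 7376.00 mm², ΣAx̄ = 382160.00 mm³, ΣAȳ = 357440.00 mm³.
x̄ = 382160.00/7376.00 = 51.81 mm; ȳ = 357440.00/7376.00 = 48.46 mm.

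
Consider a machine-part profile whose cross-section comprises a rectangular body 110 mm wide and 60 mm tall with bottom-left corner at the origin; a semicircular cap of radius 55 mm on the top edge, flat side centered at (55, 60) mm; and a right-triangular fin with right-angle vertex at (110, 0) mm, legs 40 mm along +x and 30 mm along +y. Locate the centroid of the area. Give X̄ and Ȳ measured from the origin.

X̄ = 58.43 mm, Ȳ = 50.20 mm

rectangular body: A = 110 × 60 = 6600.00, centroid at (55.00, 30.00).
semicircular top: A = ½π·55² = 4751.66, centroid at (55.00, 83.34).
triangular fin: A = ½·40·30 = 600.00, centroid at (123.33, 10.00).
ΣA = 11951.66 mm², ΣAX̄ = 698341.24 mm³, ΣAȲ = 600016.20 mm³.
X̄ = 698341.24/11951.66 = 58.43 mm; Ȳ = 600016.20/11951.66 = 50.20 mm.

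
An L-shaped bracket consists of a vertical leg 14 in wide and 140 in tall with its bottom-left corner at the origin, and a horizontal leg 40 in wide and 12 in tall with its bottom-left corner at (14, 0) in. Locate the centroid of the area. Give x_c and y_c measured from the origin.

vertical leg: A = 14 × 140 = 1960.00, centroid at (7.00, 70.00).
horizontal leg: A = 40 × 12 = 480.00, centroid at (34.00, 6.00).
ΣA = 2440.00 in², ΣAx_c = 30040.00 in³, ΣAy_c = 140080.00 in³.
x_c = 30040.00/2440.00 = 12.31 in; y_c = 140080.00/2440.00 = 57.41 in.

x_c = 12.31 in, y_c = 57.41 in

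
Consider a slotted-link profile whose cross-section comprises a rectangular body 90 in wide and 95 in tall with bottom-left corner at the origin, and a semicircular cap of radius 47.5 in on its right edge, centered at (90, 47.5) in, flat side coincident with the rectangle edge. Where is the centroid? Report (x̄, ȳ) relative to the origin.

rectangular body: A = 90 × 95 = 8550.00, centroid at (45.00, 47.50).
semicircular end: A = ½π·47.5² = 3544.11, centroid at (110.16, 47.50).
ΣA = 12094.11 in²
ΣAx̄ = (8550.00)(45.00) + (3544.11)(110.16) = 775167.75 in³
ΣAȳ = (8550.00)(47.50) + (3544.11)(47.50) = 574470.19 in³
x̄ = 775167.75 / 12094.11 = 64.09 in
ȳ = 574470.19 / 12094.11 = 47.50 in

x̄ = 64.09 in, ȳ = 47.50 in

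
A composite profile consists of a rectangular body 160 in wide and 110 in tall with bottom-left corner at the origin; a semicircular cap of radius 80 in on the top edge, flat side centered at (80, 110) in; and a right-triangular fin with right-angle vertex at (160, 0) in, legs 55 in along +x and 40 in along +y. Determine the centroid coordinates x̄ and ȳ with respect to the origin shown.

x̄ = 83.76 in, ȳ = 84.51 in

Part | A | x̄ᵢ | ȳᵢ | A·x̄ᵢ | A·ȳᵢ
rectangular body | 17600.00 | 80.00 | 55.00 | 1408000.00 | 968000.00
semicircular top | 10053.10 | 80.00 | 143.95 | 804247.72 | 1447173.95
triangular fin | 1100.00 | 178.33 | 13.33 | 196166.67 | 14666.67
Σ | 28753.10 |  |  | 2408414.39 | 2429840.61
x̄ = 2408414.39 / 28753.10 = 83.76 in
ȳ = 2429840.61 / 28753.10 = 84.51 in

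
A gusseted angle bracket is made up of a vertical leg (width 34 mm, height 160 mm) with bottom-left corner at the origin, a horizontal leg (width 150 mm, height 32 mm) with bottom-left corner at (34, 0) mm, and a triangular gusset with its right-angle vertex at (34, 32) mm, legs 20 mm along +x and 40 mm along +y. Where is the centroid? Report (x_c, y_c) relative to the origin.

Part | A | x̄ᵢ | ȳᵢ | A·x̄ᵢ | A·ȳᵢ
vertical leg | 5440.00 | 17.00 | 80.00 | 92480.00 | 435200.00
horizontal leg | 4800.00 | 109.00 | 16.00 | 523200.00 | 76800.00
gusset | 400.00 | 40.67 | 45.33 | 16266.67 | 18133.33
Σ | 10640.00 |  |  | 631946.67 | 530133.33
x_c = 631946.67 / 10640.00 = 59.39 mm
y_c = 530133.33 / 10640.00 = 49.82 mm

x_c = 59.39 mm, y_c = 49.82 mm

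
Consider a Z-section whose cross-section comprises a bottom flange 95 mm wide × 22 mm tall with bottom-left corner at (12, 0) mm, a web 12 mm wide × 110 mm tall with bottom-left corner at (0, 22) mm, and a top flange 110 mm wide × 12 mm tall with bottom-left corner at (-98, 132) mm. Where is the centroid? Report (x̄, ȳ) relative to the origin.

x̄ = 15.97 mm, ȳ = 64.86 mm

bottom flange: A = 95 × 22 = 2090.00, centroid at (59.50, 11.00).
web: A = 12 × 110 = 1320.00, centroid at (6.00, 77.00).
top flange: A = 110 × 12 = 1320.00, centroid at (-43.00, 138.00).
ΣA = 4730.00 mm², ΣAx̄ = 75515.00 mm³, ΣAȳ = 306790.00 mm³.
x̄ = 75515.00/4730.00 = 15.97 mm; ȳ = 306790.00/4730.00 = 64.86 mm.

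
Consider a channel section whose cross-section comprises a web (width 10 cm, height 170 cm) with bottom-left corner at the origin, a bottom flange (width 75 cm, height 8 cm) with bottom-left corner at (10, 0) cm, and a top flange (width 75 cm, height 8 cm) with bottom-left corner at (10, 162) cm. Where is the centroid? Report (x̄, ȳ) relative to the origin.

x̄ = 22.59 cm, ȳ = 85.00 cm

web: A = 10 × 170 = 1700.00, centroid at (5.00, 85.00).
bottom flange: A = 75 × 8 = 600.00, centroid at (47.50, 4.00).
top flange: A = 75 × 8 = 600.00, centroid at (47.50, 166.00).
ΣA = 2900.00 cm², ΣAx̄ = 65500.00 cm³, ΣAȳ = 246500.00 cm³.
x̄ = 65500.00/2900.00 = 22.59 cm; ȳ = 246500.00/2900.00 = 85.00 cm.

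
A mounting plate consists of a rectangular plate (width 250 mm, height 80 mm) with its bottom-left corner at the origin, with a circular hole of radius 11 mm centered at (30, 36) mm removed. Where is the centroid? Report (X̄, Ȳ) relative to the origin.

Part | A | x̄ᵢ | ȳᵢ | A·x̄ᵢ | A·ȳᵢ
plate | 20000.00 | 125.00 | 40.00 | 2500000.00 | 800000.00
hole | -380.13 | 30.00 | 36.00 | -11403.98 | -13684.78
Σ | 19619.87 |  |  | 2488596.02 | 786315.22
X̄ = 2488596.02 / 19619.87 = 126.84 mm
Ȳ = 786315.22 / 19619.87 = 40.08 mm

X̄ = 126.84 mm, Ȳ = 40.08 mm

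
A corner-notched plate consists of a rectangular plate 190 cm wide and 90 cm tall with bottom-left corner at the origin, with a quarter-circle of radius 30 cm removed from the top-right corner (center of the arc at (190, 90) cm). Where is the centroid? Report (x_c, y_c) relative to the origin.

x_c = 91.45 cm, y_c = 43.61 cm

Part | A | x̄ᵢ | ȳᵢ | A·x̄ᵢ | A·ȳᵢ
plate | 17100.00 | 95.00 | 45.00 | 1624500.00 | 769500.00
removed quarter-circle | -706.86 | 177.27 | 77.27 | -125303.09 | -54617.25
Σ | 16393.14 |  |  | 1499196.91 | 714882.75
x_c = 1499196.91 / 16393.14 = 91.45 cm
y_c = 714882.75 / 16393.14 = 43.61 cm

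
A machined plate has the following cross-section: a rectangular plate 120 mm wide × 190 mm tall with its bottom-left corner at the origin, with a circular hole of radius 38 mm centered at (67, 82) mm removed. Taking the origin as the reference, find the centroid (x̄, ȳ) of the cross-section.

x̄ = 58.26 mm, ȳ = 98.23 mm

plate: A = 120 × 190 = 22800.00, centroid at (60.00, 95.00).
hole: A = −π·38² = -4536.46, centroid at (67.00, 82.00).
ΣA = 18263.54 mm², ΣAx̄ = 1064057.19 mm³, ΣAȳ = 1794010.30 mm³.
x̄ = 1064057.19/18263.54 = 58.26 mm; ȳ = 1794010.30/18263.54 = 98.23 mm.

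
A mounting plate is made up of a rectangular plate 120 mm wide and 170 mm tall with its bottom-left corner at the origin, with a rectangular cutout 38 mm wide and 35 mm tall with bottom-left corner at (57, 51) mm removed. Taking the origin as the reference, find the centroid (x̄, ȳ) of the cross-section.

x̄ = 58.88 mm, ȳ = 86.15 mm

plate: A = 120 × 170 = 20400.00, centroid at (60.00, 85.00).
hole: A = −(38 × 35) = -1330.00, centroid at (76.00, 68.50).
ΣA = 19070.00 mm²
ΣAx̄ = (20400.00)(60.00) + (-1330.00)(76.00) = 1122920.00 mm³
ΣAȳ = (20400.00)(85.00) + (-1330.00)(68.50) = 1642895.00 mm³
x̄ = 1122920.00 / 19070.00 = 58.88 mm
ȳ = 1642895.00 / 19070.00 = 86.15 mm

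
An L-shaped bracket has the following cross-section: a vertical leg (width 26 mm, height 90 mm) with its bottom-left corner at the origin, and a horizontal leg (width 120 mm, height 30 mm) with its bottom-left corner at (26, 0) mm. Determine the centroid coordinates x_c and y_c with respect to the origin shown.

x_c = 57.24 mm, y_c = 26.82 mm

vertical leg: A = 26 × 90 = 2340.00, centroid at (13.00, 45.00).
horizontal leg: A = 120 × 30 = 3600.00, centroid at (86.00, 15.00).
ΣA = 5940.00 mm², ΣAx_c = 340020.00 mm³, ΣAy_c = 159300.00 mm³.
x_c = 340020.00/5940.00 = 57.24 mm; y_c = 159300.00/5940.00 = 26.82 mm.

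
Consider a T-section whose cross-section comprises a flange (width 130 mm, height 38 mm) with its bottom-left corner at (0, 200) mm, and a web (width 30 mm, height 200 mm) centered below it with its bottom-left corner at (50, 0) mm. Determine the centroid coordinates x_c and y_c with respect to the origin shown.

web: A = 30 × 200 = 6000.00, centroid at (65.00, 100.00).
flange: A = 130 × 38 = 4940.00, centroid at (65.00, 219.00).
ΣA = 10940.00 mm², ΣAx_c = 711100.00 mm³, ΣAy_c = 1681860.00 mm³.
x_c = 711100.00/10940.00 = 65.00 mm; y_c = 1681860.00/10940.00 = 153.73 mm.

x_c = 65.00 mm, y_c = 153.73 mm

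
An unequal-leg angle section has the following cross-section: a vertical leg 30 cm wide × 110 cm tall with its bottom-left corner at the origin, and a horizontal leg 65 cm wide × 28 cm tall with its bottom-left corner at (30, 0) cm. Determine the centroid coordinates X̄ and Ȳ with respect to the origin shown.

vertical leg: A = 30 × 110 = 3300.00, centroid at (15.00, 55.00).
horizontal leg: A = 65 × 28 = 1820.00, centroid at (62.50, 14.00).
ΣA = 5120.00 cm², ΣAX̄ = 163250.00 cm³, ΣAȲ = 206980.00 cm³.
X̄ = 163250.00/5120.00 = 31.88 cm; Ȳ = 206980.00/5120.00 = 40.43 cm.

X̄ = 31.88 cm, Ȳ = 40.43 cm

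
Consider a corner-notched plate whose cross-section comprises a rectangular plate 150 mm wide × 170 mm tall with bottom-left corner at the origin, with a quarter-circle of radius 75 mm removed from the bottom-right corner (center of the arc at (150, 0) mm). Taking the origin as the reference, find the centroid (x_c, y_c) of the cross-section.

plate: A = 150 × 170 = 25500.00, centroid at (75.00, 85.00).
removed quarter-circle: A = −¼π·75² = -4417.86, centroid at (118.17, 31.83).
ΣA = 21082.14 mm², ΣAx_c = 1390445.30 mm³, ΣAy_c = 2026875.00 mm³.
x_c = 1390445.30/21082.14 = 65.95 mm; y_c = 2026875.00/21082.14 = 96.14 mm.

x_c = 65.95 mm, y_c = 96.14 mm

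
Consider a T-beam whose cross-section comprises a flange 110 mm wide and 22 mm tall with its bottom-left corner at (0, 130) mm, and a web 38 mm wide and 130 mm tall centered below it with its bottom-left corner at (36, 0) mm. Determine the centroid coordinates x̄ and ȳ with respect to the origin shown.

x̄ = 55.00 mm, ȳ = 89.99 mm

Part | A | x̄ᵢ | ȳᵢ | A·x̄ᵢ | A·ȳᵢ
web | 4940.00 | 55.00 | 65.00 | 271700.00 | 321100.00
flange | 2420.00 | 55.00 | 141.00 | 133100.00 | 341220.00
Σ | 7360.00 |  |  | 404800.00 | 662320.00
x̄ = 404800.00 / 7360.00 = 55.00 mm
ȳ = 662320.00 / 7360.00 = 89.99 mm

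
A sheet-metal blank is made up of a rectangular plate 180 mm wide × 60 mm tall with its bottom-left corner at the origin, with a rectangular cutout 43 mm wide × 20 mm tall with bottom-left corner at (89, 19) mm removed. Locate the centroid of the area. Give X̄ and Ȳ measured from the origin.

plate: A = 180 × 60 = 10800.00, centroid at (90.00, 30.00).
hole: A = −(43 × 20) = -860.00, centroid at (110.50, 29.00).
ΣA = 9940.00 mm²
ΣAX̄ = (10800.00)(90.00) + (-860.00)(110.50) = 876970.00 mm³
ΣAȲ = (10800.00)(30.00) + (-860.00)(29.00) = 299060.00 mm³
X̄ = 876970.00 / 9940.00 = 88.23 mm
Ȳ = 299060.00 / 9940.00 = 30.09 mm

X̄ = 88.23 mm, Ȳ = 30.09 mm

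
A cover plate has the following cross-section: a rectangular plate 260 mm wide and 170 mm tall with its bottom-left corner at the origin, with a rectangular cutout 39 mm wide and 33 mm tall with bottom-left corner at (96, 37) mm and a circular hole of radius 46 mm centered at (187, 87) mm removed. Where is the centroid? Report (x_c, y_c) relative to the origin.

x_c = 120.07 mm, y_c = 85.75 mm

plate: A = 260 × 170 = 44200.00, centroid at (130.00, 85.00).
hole 1: A = −(39 × 33) = -1287.00, centroid at (115.50, 53.50).
hole 2: A = −π·46² = -6647.61, centroid at (187.00, 87.00).
ΣA = 36265.39 mm²
ΣAx_c = (44200.00)(130.00) + (-1287.00)(115.50) + (-6647.61)(187.00) = 4354248.42 mm³
ΣAy_c = (44200.00)(85.00) + (-1287.00)(53.50) + (-6647.61)(87.00) = 3109803.43 mm³
x_c = 4354248.42 / 36265.39 = 120.07 mm
y_c = 3109803.43 / 36265.39 = 85.75 mm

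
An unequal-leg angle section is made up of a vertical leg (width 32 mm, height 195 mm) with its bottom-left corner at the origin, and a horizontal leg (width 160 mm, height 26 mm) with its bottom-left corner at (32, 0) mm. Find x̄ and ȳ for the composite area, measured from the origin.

Part | A | x̄ᵢ | ȳᵢ | A·x̄ᵢ | A·ȳᵢ
vertical leg | 6240.00 | 16.00 | 97.50 | 99840.00 | 608400.00
horizontal leg | 4160.00 | 112.00 | 13.00 | 465920.00 | 54080.00
Σ | 10400.00 |  |  | 565760.00 | 662480.00
x̄ = 565760.00 / 10400.00 = 54.40 mm
ȳ = 662480.00 / 10400.00 = 63.70 mm

x̄ = 54.40 mm, ȳ = 63.70 mm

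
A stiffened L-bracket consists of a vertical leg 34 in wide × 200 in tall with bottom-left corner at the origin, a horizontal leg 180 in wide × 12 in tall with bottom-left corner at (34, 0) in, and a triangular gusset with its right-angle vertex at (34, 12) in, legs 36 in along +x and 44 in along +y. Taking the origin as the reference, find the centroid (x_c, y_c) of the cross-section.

x_c = 43.05 in, y_c = 73.22 in

vertical leg: A = 34 × 200 = 6800.00, centroid at (17.00, 100.00).
horizontal leg: A = 180 × 12 = 2160.00, centroid at (124.00, 6.00).
gusset: A = ½·36·44 = 792.00, centroid at (46.00, 26.67).
ΣA = 9752.00 in², ΣAx_c = 419872.00 in³, ΣAy_c = 714080.00 in³.
x_c = 419872.00/9752.00 = 43.05 in; y_c = 714080.00/9752.00 = 73.22 in.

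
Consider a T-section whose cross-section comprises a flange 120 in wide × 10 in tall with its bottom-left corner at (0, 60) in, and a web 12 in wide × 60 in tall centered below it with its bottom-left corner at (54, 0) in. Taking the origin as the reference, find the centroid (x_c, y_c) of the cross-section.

x_c = 60.00 in, y_c = 51.88 in

Part | A | x̄ᵢ | ȳᵢ | A·x̄ᵢ | A·ȳᵢ
web | 720.00 | 60.00 | 30.00 | 43200.00 | 21600.00
flange | 1200.00 | 60.00 | 65.00 | 72000.00 | 78000.00
Σ | 1920.00 |  |  | 115200.00 | 99600.00
x_c = 115200.00 / 1920.00 = 60.00 in
y_c = 99600.00 / 1920.00 = 51.88 in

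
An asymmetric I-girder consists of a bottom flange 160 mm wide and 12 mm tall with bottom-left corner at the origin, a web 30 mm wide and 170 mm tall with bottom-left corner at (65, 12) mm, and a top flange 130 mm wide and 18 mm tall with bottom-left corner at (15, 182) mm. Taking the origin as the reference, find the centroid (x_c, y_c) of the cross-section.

bottom flange: A = 160 × 12 = 1920.00, centroid at (80.00, 6.00).
web: A = 30 × 170 = 5100.00, centroid at (80.00, 97.00).
top flange: A = 130 × 18 = 2340.00, centroid at (80.00, 191.00).
ΣA = 9360.00 mm², ΣAx_c = 748800.00 mm³, ΣAy_c = 953160.00 mm³.
x_c = 748800.00/9360.00 = 80.00 mm; y_c = 953160.00/9360.00 = 101.83 mm.

x_c = 80.00 mm, y_c = 101.83 mm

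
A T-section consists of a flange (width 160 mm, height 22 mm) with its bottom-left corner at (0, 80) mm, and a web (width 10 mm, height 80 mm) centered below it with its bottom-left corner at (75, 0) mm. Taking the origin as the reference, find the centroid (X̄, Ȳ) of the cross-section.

web: A = 10 × 80 = 800.00, centroid at (80.00, 40.00).
flange: A = 160 × 22 = 3520.00, centroid at (80.00, 91.00).
ΣA = 4320.00 mm²
ΣAX̄ = (800.00)(80.00) + (3520.00)(80.00) = 345600.00 mm³
ΣAȲ = (800.00)(40.00) + (3520.00)(91.00) = 352320.00 mm³
X̄ = 345600.00 / 4320.00 = 80.00 mm
Ȳ = 352320.00 / 4320.00 = 81.56 mm

X̄ = 80.00 mm, Ȳ = 81.56 mm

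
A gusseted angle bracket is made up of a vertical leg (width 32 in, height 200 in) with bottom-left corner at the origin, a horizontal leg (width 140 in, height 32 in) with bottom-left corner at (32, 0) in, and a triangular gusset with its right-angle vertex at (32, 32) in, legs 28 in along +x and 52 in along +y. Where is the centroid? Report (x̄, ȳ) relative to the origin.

vertical leg: A = 32 × 200 = 6400.00, centroid at (16.00, 100.00).
horizontal leg: A = 140 × 32 = 4480.00, centroid at (102.00, 16.00).
gusset: A = ½·28·52 = 728.00, centroid at (41.33, 49.33).
ΣA = 11608.00 in², ΣAx̄ = 589450.67 in³, ΣAȳ = 747594.67 in³.
x̄ = 589450.67/11608.00 = 50.78 in; ȳ = 747594.67/11608.00 = 64.40 in.

x̄ = 50.78 in, ȳ = 64.40 in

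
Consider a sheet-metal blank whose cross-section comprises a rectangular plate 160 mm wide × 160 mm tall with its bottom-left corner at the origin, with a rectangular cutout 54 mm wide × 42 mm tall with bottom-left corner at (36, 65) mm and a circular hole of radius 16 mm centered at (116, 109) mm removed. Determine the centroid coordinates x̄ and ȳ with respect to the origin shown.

x̄ = 80.43 mm, ȳ = 78.36 mm

plate: A = 160 × 160 = 25600.00, centroid at (80.00, 80.00).
hole 1: A = −(54 × 42) = -2268.00, centroid at (63.00, 86.00).
hole 2: A = −π·16² = -804.25, centroid at (116.00, 109.00).
ΣA = 22527.75 mm²
ΣAx̄ = (25600.00)(80.00) + (-2268.00)(63.00) + (-804.25)(116.00) = 1811823.26 mm³
ΣAȳ = (25600.00)(80.00) + (-2268.00)(86.00) + (-804.25)(109.00) = 1765289.00 mm³
x̄ = 1811823.26 / 22527.75 = 80.43 mm
ȳ = 1765289.00 / 22527.75 = 78.36 mm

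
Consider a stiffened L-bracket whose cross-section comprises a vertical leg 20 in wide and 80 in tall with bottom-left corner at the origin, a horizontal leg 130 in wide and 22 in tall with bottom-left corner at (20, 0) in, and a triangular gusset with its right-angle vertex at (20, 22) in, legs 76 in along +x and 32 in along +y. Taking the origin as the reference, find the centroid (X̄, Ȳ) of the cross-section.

vertical leg: A = 20 × 80 = 1600.00, centroid at (10.00, 40.00).
horizontal leg: A = 130 × 22 = 2860.00, centroid at (85.00, 11.00).
gusset: A = ½·76·32 = 1216.00, centroid at (45.33, 32.67).
ΣA = 5676.00 in²
ΣAX̄ = (1600.00)(10.00) + (2860.00)(85.00) + (1216.00)(45.33) = 314225.33 in³
ΣAȲ = (1600.00)(40.00) + (2860.00)(11.00) + (1216.00)(32.67) = 135182.67 in³
X̄ = 314225.33 / 5676.00 = 55.36 in
Ȳ = 135182.67 / 5676.00 = 23.82 in

X̄ = 55.36 in, Ȳ = 23.82 in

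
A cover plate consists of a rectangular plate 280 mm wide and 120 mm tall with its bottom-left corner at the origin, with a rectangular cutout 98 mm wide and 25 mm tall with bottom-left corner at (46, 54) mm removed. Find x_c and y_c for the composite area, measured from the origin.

Part | A | x̄ᵢ | ȳᵢ | A·x̄ᵢ | A·ȳᵢ
plate | 33600.00 | 140.00 | 60.00 | 4704000.00 | 2016000.00
hole | -2450.00 | 95.00 | 66.50 | -232750.00 | -162925.00
Σ | 31150.00 |  |  | 4471250.00 | 1853075.00
x_c = 4471250.00 / 31150.00 = 143.54 mm
y_c = 1853075.00 / 31150.00 = 59.49 mm

x_c = 143.54 mm, y_c = 59.49 mm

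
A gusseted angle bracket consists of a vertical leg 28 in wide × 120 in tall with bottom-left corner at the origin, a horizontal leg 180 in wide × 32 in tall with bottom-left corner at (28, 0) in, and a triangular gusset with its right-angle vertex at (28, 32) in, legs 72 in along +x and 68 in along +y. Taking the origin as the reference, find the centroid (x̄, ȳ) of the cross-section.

x̄ = 73.83 in, ȳ = 36.96 in

Part | A | x̄ᵢ | ȳᵢ | A·x̄ᵢ | A·ȳᵢ
vertical leg | 3360.00 | 14.00 | 60.00 | 47040.00 | 201600.00
horizontal leg | 5760.00 | 118.00 | 16.00 | 679680.00 | 92160.00
gusset | 2448.00 | 52.00 | 54.67 | 127296.00 | 133824.00
Σ | 11568.00 |  |  | 854016.00 | 427584.00
x̄ = 854016.00 / 11568.00 = 73.83 in
ȳ = 427584.00 / 11568.00 = 36.96 in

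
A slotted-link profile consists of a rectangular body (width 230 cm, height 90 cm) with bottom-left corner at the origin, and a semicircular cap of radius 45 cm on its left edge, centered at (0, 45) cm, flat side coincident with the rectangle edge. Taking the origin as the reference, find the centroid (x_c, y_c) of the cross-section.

rectangular body: A = 230 × 90 = 20700.00, centroid at (115.00, 45.00).
semicircular end: A = ½π·45² = 3180.86, centroid at (-19.10, 45.00).
ΣA = 23880.86 cm², ΣAx_c = 2319750.00 cm³, ΣAy_c = 1074638.82 cm³.
x_c = 2319750.00/23880.86 = 97.14 cm; y_c = 1074638.82/23880.86 = 45.00 cm.

x_c = 97.14 cm, y_c = 45.00 cm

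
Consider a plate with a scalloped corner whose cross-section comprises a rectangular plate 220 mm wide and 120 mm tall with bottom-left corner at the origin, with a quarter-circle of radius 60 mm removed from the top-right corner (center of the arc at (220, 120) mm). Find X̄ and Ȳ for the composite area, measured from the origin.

plate: A = 220 × 120 = 26400.00, centroid at (110.00, 60.00).
removed quarter-circle: A = −¼π·60² = -2827.43, centroid at (194.54, 94.54).
ΣA = 23572.57 mm², ΣAX̄ = 2353964.65 mm³, ΣAȲ = 1316707.99 mm³.
X̄ = 2353964.65/23572.57 = 99.86 mm; Ȳ = 1316707.99/23572.57 = 55.86 mm.

X̄ = 99.86 mm, Ȳ = 55.86 mm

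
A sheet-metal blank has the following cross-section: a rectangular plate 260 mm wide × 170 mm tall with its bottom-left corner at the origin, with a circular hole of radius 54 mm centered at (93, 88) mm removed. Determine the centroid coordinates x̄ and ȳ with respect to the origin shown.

x̄ = 139.67 mm, ȳ = 84.22 mm

plate: A = 260 × 170 = 44200.00, centroid at (130.00, 85.00).
hole: A = −π·54² = -9160.88, centroid at (93.00, 88.00).
ΣA = 35039.12 mm², ΣAx̄ = 4894037.77 mm³, ΣAȳ = 2950842.19 mm³.
x̄ = 4894037.77/35039.12 = 139.67 mm; ȳ = 2950842.19/35039.12 = 84.22 mm.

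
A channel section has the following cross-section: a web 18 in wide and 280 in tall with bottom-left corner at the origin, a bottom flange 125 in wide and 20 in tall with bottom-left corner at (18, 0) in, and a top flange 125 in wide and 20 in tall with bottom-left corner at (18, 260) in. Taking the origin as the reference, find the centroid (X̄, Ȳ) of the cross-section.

web: A = 18 × 280 = 5040.00, centroid at (9.00, 140.00).
bottom flange: A = 125 × 20 = 2500.00, centroid at (80.50, 10.00).
top flange: A = 125 × 20 = 2500.00, centroid at (80.50, 270.00).
ΣA = 10040.00 in², ΣAX̄ = 447860.00 in³, ΣAȲ = 1405600.00 in³.
X̄ = 447860.00/10040.00 = 44.61 in; Ȳ = 1405600.00/10040.00 = 140.00 in.

X̄ = 44.61 in, Ȳ = 140.00 in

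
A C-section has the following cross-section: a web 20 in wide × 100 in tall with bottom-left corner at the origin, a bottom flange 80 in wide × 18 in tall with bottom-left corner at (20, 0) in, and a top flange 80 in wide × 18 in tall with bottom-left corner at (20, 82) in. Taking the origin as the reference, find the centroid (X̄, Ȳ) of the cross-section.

web: A = 20 × 100 = 2000.00, centroid at (10.00, 50.00).
bottom flange: A = 80 × 18 = 1440.00, centroid at (60.00, 9.00).
top flange: A = 80 × 18 = 1440.00, centroid at (60.00, 91.00).
ΣA = 4880.00 in², ΣAX̄ = 192800.00 in³, ΣAȲ = 244000.00 in³.
X̄ = 192800.00/4880.00 = 39.51 in; Ȳ = 244000.00/4880.00 = 50.00 in.

X̄ = 39.51 in, Ȳ = 50.00 in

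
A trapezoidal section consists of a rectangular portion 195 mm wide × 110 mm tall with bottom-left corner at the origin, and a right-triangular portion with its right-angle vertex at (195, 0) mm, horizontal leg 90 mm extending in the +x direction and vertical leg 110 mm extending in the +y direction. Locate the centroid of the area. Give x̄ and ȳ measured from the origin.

rectangular portion: A = 195 × 110 = 21450.00, centroid at (97.50, 55.00).
triangular portion: A = ½·90·110 = 4950.00, centroid at (225.00, 36.67).
ΣA = 26400.00 mm², ΣAx̄ = 3205125.00 mm³, ΣAȳ = 1361250.00 mm³.
x̄ = 3205125.00/26400.00 = 121.41 mm; ȳ = 1361250.00/26400.00 = 51.56 mm.

x̄ = 121.41 mm, ȳ = 51.56 mm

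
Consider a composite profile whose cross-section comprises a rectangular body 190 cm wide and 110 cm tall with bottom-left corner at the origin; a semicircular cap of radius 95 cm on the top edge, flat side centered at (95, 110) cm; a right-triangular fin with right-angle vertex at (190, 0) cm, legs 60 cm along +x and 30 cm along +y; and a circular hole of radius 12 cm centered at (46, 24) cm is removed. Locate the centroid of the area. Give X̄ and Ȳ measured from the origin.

X̄ = 98.54 cm, Ȳ = 92.29 cm

rectangular body: A = 190 × 110 = 20900.00, centroid at (95.00, 55.00).
semicircular top: A = ½π·95² = 14176.44, centroid at (95.00, 150.32).
triangular fin: A = ½·60·30 = 900.00, centroid at (210.00, 10.00).
hole: A = −π·12² = -452.39, centroid at (46.00, 24.00).
ΣA = 35524.05 cm²
ΣAX̄ = (20900.00)(95.00) + (14176.44)(95.00) + (900.00)(210.00) + (-452.39)(46.00) = 3500451.59 cm³
ΣAȲ = (20900.00)(55.00) + (14176.44)(150.32) + (900.00)(10.00) + (-452.39)(24.00) = 3278634.04 cm³
X̄ = 3500451.59 / 35524.05 = 98.54 cm
Ȳ = 3278634.04 / 35524.05 = 92.29 cm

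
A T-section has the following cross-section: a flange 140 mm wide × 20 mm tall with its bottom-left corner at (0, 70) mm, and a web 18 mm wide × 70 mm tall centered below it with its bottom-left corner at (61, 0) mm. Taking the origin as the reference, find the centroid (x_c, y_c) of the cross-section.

x_c = 70.00 mm, y_c = 66.03 mm

Part | A | x̄ᵢ | ȳᵢ | A·x̄ᵢ | A·ȳᵢ
web | 1260.00 | 70.00 | 35.00 | 88200.00 | 44100.00
flange | 2800.00 | 70.00 | 80.00 | 196000.00 | 224000.00
Σ | 4060.00 |  |  | 284200.00 | 268100.00
x_c = 284200.00 / 4060.00 = 70.00 mm
y_c = 268100.00 / 4060.00 = 66.03 mm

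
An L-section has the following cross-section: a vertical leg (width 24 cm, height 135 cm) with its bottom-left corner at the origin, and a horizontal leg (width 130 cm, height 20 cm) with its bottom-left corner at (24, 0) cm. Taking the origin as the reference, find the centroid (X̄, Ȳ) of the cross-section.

vertical leg: A = 24 × 135 = 3240.00, centroid at (12.00, 67.50).
horizontal leg: A = 130 × 20 = 2600.00, centroid at (89.00, 10.00).
ΣA = 5840.00 cm², ΣAX̄ = 270280.00 cm³, ΣAȲ = 244700.00 cm³.
X̄ = 270280.00/5840.00 = 46.28 cm; Ȳ = 244700.00/5840.00 = 41.90 cm.

X̄ = 46.28 cm, Ȳ = 41.90 cm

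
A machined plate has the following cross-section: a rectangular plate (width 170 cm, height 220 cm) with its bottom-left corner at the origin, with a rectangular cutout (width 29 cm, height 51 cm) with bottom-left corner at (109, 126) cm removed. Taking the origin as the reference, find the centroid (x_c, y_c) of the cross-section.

x_c = 83.41 cm, y_c = 108.29 cm

plate: A = 170 × 220 = 37400.00, centroid at (85.00, 110.00).
hole: A = −(29 × 51) = -1479.00, centroid at (123.50, 151.50).
ΣA = 35921.00 cm², ΣAx_c = 2996343.50 cm³, ΣAy_c = 3889931.50 cm³.
x_c = 2996343.50/35921.00 = 83.41 cm; y_c = 3889931.50/35921.00 = 108.29 cm.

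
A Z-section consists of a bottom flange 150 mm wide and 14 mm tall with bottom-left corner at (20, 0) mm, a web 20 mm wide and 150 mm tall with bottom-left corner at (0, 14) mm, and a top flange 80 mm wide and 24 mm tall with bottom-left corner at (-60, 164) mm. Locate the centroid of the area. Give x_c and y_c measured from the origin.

bottom flange: A = 150 × 14 = 2100.00, centroid at (95.00, 7.00).
web: A = 20 × 150 = 3000.00, centroid at (10.00, 89.00).
top flange: A = 80 × 24 = 1920.00, centroid at (-20.00, 176.00).
ΣA = 7020.00 mm²
ΣAx_c = (2100.00)(95.00) + (3000.00)(10.00) + (1920.00)(-20.00) = 191100.00 mm³
ΣAy_c = (2100.00)(7.00) + (3000.00)(89.00) + (1920.00)(176.00) = 619620.00 mm³
x_c = 191100.00 / 7020.00 = 27.22 mm
y_c = 619620.00 / 7020.00 = 88.26 mm

x_c = 27.22 mm, y_c = 88.26 mm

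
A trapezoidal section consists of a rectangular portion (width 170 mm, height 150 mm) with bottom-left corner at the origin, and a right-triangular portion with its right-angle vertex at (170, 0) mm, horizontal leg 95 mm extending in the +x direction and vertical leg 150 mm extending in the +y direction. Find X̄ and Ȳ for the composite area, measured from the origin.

X̄ = 110.48 mm, Ȳ = 69.54 mm

Part | A | x̄ᵢ | ȳᵢ | A·x̄ᵢ | A·ȳᵢ
rectangular portion | 25500.00 | 85.00 | 75.00 | 2167500.00 | 1912500.00
triangular portion | 7125.00 | 201.67 | 50.00 | 1436875.00 | 356250.00
Σ | 32625.00 |  |  | 3604375.00 | 2268750.00
X̄ = 3604375.00 / 32625.00 = 110.48 mm
Ȳ = 2268750.00 / 32625.00 = 69.54 mm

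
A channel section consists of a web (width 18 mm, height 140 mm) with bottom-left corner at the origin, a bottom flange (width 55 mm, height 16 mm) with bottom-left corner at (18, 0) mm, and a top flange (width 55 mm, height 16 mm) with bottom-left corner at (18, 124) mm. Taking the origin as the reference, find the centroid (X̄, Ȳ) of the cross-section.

X̄ = 24.01 mm, Ȳ = 70.00 mm

web: A = 18 × 140 = 2520.00, centroid at (9.00, 70.00).
bottom flange: A = 55 × 16 = 880.00, centroid at (45.50, 8.00).
top flange: A = 55 × 16 = 880.00, centroid at (45.50, 132.00).
ΣA = 4280.00 mm², ΣAX̄ = 102760.00 mm³, ΣAȲ = 299600.00 mm³.
X̄ = 102760.00/4280.00 = 24.01 mm; Ȳ = 299600.00/4280.00 = 70.00 mm.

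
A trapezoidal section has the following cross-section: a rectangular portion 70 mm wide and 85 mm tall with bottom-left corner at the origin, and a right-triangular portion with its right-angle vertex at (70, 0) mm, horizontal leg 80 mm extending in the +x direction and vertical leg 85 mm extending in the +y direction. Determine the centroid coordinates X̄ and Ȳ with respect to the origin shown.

X̄ = 57.42 mm, Ȳ = 37.35 mm

rectangular portion: A = 70 × 85 = 5950.00, centroid at (35.00, 42.50).
triangular portion: A = ½·80·85 = 3400.00, centroid at (96.67, 28.33).
ΣA = 9350.00 mm², ΣAX̄ = 536916.67 mm³, ΣAȲ = 349208.33 mm³.
X̄ = 536916.67/9350.00 = 57.42 mm; Ȳ = 349208.33/9350.00 = 37.35 mm.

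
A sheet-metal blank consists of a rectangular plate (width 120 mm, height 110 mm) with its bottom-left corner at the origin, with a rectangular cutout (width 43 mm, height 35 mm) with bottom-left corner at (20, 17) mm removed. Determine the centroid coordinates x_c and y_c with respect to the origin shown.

plate: A = 120 × 110 = 13200.00, centroid at (60.00, 55.00).
hole: A = −(43 × 35) = -1505.00, centroid at (41.50, 34.50).
ΣA = 11695.00 mm², ΣAx_c = 729542.50 mm³, ΣAy_c = 674077.50 mm³.
x_c = 729542.50/11695.00 = 62.38 mm; y_c = 674077.50/11695.00 = 57.64 mm.

x_c = 62.38 mm, y_c = 57.64 mm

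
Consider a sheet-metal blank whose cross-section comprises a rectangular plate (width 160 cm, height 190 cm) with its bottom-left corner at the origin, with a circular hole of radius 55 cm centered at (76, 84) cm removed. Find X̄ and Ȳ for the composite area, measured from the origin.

X̄ = 81.82 cm, Ȳ = 100.00 cm

plate: A = 160 × 190 = 30400.00, centroid at (80.00, 95.00).
hole: A = −π·55² = -9503.32, centroid at (76.00, 84.00).
ΣA = 20896.68 cm²
ΣAX̄ = (30400.00)(80.00) + (-9503.32)(76.00) = 1709747.85 cm³
ΣAȲ = (30400.00)(95.00) + (-9503.32)(84.00) = 2089721.31 cm³
X̄ = 1709747.85 / 20896.68 = 81.82 cm
Ȳ = 2089721.31 / 20896.68 = 100.00 cm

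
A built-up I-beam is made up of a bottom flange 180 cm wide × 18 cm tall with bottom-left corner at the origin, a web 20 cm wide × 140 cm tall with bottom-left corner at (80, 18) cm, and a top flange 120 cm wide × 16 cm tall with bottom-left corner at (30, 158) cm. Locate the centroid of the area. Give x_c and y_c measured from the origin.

bottom flange: A = 180 × 18 = 3240.00, centroid at (90.00, 9.00).
web: A = 20 × 140 = 2800.00, centroid at (90.00, 88.00).
top flange: A = 120 × 16 = 1920.00, centroid at (90.00, 166.00).
ΣA = 7960.00 cm²
ΣAx_c = (3240.00)(90.00) + (2800.00)(90.00) + (1920.00)(90.00) = 716400.00 cm³
ΣAy_c = (3240.00)(9.00) + (2800.00)(88.00) + (1920.00)(166.00) = 594280.00 cm³
x_c = 716400.00 / 7960.00 = 90.00 cm
y_c = 594280.00 / 7960.00 = 74.66 cm

x_c = 90.00 cm, y_c = 74.66 cm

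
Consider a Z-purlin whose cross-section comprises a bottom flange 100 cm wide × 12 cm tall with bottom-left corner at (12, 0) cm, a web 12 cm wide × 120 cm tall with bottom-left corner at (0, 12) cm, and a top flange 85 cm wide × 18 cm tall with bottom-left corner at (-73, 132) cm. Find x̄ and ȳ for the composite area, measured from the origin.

x̄ = 8.72 cm, ȳ = 78.32 cm

Part | A | x̄ᵢ | ȳᵢ | A·x̄ᵢ | A·ȳᵢ
bottom flange | 1200.00 | 62.00 | 6.00 | 74400.00 | 7200.00
web | 1440.00 | 6.00 | 72.00 | 8640.00 | 103680.00
top flange | 1530.00 | -30.50 | 141.00 | -46665.00 | 215730.00
Σ | 4170.00 |  |  | 36375.00 | 326610.00
x̄ = 36375.00 / 4170.00 = 8.72 cm
ȳ = 326610.00 / 4170.00 = 78.32 cm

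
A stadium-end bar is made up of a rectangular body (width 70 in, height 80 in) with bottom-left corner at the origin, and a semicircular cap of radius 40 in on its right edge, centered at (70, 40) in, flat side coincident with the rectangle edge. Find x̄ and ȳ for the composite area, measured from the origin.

rectangular body: A = 70 × 80 = 5600.00, centroid at (35.00, 40.00).
semicircular end: A = ½π·40² = 2513.27, centroid at (86.98, 40.00).
ΣA = 8113.27 in², ΣAx̄ = 414595.86 in³, ΣAȳ = 324530.96 in³.
x̄ = 414595.86/8113.27 = 51.10 in; ȳ = 324530.96/8113.27 = 40.00 in.

x̄ = 51.10 in, ȳ = 40.00 in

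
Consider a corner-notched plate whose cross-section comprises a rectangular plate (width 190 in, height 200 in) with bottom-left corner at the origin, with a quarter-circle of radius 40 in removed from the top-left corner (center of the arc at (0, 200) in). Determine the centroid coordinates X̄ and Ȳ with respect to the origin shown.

plate: A = 190 × 200 = 38000.00, centroid at (95.00, 100.00).
removed quarter-circle: A = −¼π·40² = -1256.64, centroid at (16.98, 183.02).
ΣA = 36743.36 in², ΣAX̄ = 3588666.67 in³, ΣAȲ = 3570005.92 in³.
X̄ = 3588666.67/36743.36 = 97.67 in; Ȳ = 3570005.92/36743.36 = 97.16 in.

X̄ = 97.67 in, Ȳ = 97.16 in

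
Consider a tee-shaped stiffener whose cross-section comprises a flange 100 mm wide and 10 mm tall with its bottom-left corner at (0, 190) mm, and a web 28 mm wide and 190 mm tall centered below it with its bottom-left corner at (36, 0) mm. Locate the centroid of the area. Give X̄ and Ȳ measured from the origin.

X̄ = 50.00 mm, Ȳ = 110.82 mm

Part | A | x̄ᵢ | ȳᵢ | A·x̄ᵢ | A·ȳᵢ
web | 5320.00 | 50.00 | 95.00 | 266000.00 | 505400.00
flange | 1000.00 | 50.00 | 195.00 | 50000.00 | 195000.00
Σ | 6320.00 |  |  | 316000.00 | 700400.00
X̄ = 316000.00 / 6320.00 = 50.00 mm
Ȳ = 700400.00 / 6320.00 = 110.82 mm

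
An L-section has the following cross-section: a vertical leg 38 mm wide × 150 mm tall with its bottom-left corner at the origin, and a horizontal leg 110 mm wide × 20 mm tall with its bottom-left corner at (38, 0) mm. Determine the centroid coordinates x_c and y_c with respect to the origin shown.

Part | A | x̄ᵢ | ȳᵢ | A·x̄ᵢ | A·ȳᵢ
vertical leg | 5700.00 | 19.00 | 75.00 | 108300.00 | 427500.00
horizontal leg | 2200.00 | 93.00 | 10.00 | 204600.00 | 22000.00
Σ | 7900.00 |  |  | 312900.00 | 449500.00
x_c = 312900.00 / 7900.00 = 39.61 mm
y_c = 449500.00 / 7900.00 = 56.90 mm

x_c = 39.61 mm, y_c = 56.90 mm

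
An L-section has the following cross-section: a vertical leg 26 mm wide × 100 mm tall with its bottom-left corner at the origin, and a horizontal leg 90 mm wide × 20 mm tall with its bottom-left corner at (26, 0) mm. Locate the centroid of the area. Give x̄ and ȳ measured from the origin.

x̄ = 36.73 mm, ȳ = 33.64 mm

vertical leg: A = 26 × 100 = 2600.00, centroid at (13.00, 50.00).
horizontal leg: A = 90 × 20 = 1800.00, centroid at (71.00, 10.00).
ΣA = 4400.00 mm²
ΣAx̄ = (2600.00)(13.00) + (1800.00)(71.00) = 161600.00 mm³
ΣAȳ = (2600.00)(50.00) + (1800.00)(10.00) = 148000.00 mm³
x̄ = 161600.00 / 4400.00 = 36.73 mm
ȳ = 148000.00 / 4400.00 = 33.64 mm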